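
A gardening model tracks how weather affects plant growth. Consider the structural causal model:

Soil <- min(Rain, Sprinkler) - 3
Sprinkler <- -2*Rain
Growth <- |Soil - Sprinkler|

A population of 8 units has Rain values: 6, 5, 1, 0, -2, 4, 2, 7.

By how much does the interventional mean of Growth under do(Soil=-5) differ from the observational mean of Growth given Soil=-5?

The intervention sets Soil=-5 in all 8 units regardless of Rain. Recomputing Growth per unit gives 7, 5, 3, 5, 9, 3, 1, 9; average 5.25.
Observing Soil=-5 restricts to units where Soil's equation naturally yields -5: Rain ∈ {1, -2}. In that subpopulation Growth = 3, 9, mean 6.
Difference = 5.25 − 6 = -0.75.

-0.75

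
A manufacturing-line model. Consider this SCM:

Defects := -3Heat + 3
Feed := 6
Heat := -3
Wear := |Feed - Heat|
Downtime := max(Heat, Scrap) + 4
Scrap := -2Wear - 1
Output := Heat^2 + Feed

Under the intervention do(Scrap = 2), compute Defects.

12

The intervention breaks the incoming arrows to Scrap: Scrap := -2Wear - 1 no longer applies, and Scrap = 2.
Since Defects is not a descendant of the intervened variable, it is unaffected.
Defects = -3Heat + 3  [with Heat=-3]  = 12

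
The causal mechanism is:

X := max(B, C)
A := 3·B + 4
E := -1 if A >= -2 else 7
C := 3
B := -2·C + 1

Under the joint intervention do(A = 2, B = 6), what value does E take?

-1

The joint intervention fixes A = 2, B = 6, removing each variable's own equation.
E = -1 if A >= -2 else 7  [with A=2]  = -1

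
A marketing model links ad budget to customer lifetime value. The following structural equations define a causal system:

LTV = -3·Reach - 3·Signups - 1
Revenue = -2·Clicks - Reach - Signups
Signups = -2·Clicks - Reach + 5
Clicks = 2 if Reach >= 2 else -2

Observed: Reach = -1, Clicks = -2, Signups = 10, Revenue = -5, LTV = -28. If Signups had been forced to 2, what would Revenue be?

The intervention breaks the incoming arrows to Signups: Signups = -2·Clicks - Reach + 5 no longer applies, and Signups = 2.
Clicks = 2 if Reach >= 2 else -2  [with Reach=-1]  = -2
Revenue = -2·Clicks - Reach - Signups  [with Clicks=-2, Reach=-1, Signups=2]  = 3

3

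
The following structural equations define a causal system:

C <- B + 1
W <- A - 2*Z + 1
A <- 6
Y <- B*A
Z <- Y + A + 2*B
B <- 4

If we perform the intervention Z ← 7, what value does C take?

5

Intervening sets Z = 7 and removes its equation (Z <- Y + A + 2*B).
No directed path runs from Z to C, so C keeps its natural value.
C = B + 1  [with B=4]  = 5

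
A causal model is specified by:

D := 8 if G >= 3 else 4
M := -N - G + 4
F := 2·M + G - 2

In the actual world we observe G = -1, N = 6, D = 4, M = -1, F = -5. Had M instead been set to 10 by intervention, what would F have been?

17

Intervening sets M = 10 and removes its equation (M := -N - G + 4).
F = 2·M + G - 2  [with M=10, G=-1]  = 17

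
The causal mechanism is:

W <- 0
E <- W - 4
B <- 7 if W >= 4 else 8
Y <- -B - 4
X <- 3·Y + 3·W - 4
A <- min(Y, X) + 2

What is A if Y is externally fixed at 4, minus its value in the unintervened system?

44

Under do(Y=4), the mechanism Y <- -B - 4 is discarded; Y is fixed at 4.
X = 3·Y + 3·W - 4  [with Y=4, W=0]  = 8
A = min(Y, X) + 2  [with Y=4, X=8]  = 6
Without intervention: B = 7 if W >= 4 else 8  [with W=0]  = 8; Y = -B - 4  [with B=8]  = -12; X = 3·Y + 3·W - 4  [with Y=-12, W=0]  = -40; A = min(Y, X) + 2  [with Y=-12, X=-40]  = -38.
Change = 6 − (-38) = 44.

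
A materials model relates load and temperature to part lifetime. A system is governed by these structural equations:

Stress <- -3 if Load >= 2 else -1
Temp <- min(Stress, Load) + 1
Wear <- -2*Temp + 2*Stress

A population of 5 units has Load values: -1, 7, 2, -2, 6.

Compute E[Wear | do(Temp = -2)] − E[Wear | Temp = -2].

1.6

Under do(Temp=-2), Temp's equation is replaced by Temp=-2 for every unit. Per-unit Wear: 2, -2, -2, 2, -2. Mean = -0.4.
Observing Temp=-2 restricts to units where Temp's equation naturally yields -2: Load ∈ {7, 2, 6}. In that subpopulation Wear = -2, -2, -2, mean -2.
Difference = -0.4 − (-2) = 1.6.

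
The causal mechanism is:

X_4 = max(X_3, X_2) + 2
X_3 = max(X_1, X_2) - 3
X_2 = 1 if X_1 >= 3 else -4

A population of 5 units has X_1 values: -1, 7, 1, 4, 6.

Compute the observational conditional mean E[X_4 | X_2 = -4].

E[X_4|X_2=-4] averages over only the 2 units with X_2=-4 (X_1 = -1, 1): X_4 = -2, 0, mean -1.

-1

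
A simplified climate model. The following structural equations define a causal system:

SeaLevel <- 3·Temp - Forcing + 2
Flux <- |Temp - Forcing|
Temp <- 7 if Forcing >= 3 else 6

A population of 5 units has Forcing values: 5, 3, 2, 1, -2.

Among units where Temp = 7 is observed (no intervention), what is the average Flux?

E[Flux|Temp=7] averages over only the 2 units with Temp=7 (Forcing = 5, 3): Flux = 2, 4, mean 3.

3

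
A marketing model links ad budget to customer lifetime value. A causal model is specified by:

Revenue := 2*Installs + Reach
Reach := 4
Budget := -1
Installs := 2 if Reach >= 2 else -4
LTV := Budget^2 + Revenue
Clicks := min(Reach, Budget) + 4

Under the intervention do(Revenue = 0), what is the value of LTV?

The intervention breaks the incoming arrows to Revenue: Revenue := 2*Installs + Reach no longer applies, and Revenue = 0.
LTV = Budget^2 + Revenue  [with Budget=-1, Revenue=0]  = 1

1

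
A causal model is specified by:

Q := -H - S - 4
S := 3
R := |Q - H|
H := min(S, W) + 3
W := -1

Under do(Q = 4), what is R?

2

Intervening sets Q = 4 and removes its equation (Q := -H - S - 4).
H = min(S, W) + 3  [with S=3, W=-1]  = 2
R = |Q - H|  [with Q=4, H=2]  = 2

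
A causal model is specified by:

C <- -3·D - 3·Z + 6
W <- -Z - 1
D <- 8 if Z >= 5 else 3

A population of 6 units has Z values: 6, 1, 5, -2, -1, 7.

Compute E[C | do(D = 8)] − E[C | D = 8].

10

Every unit gets D=8 under the intervention. C values become -36, -21, -33, -12, -15, -39; E[C|do(D=8)] = -26.
Conditioning on D=8 selects the 3 unit(s) with Z ∈ {6, 5, 7}. Their C values: -36, -33, -39. Mean = -36.
Difference = -26 − (-36) = 10.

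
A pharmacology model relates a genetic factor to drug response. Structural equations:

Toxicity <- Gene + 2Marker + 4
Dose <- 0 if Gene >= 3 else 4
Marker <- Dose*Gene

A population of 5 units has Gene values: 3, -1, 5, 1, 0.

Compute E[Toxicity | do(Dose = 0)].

Under do(Dose=0), Dose's equation is replaced by Dose=0 for every unit. Per-unit Toxicity: 7, 3, 9, 5, 4. Mean = 5.6.

5.6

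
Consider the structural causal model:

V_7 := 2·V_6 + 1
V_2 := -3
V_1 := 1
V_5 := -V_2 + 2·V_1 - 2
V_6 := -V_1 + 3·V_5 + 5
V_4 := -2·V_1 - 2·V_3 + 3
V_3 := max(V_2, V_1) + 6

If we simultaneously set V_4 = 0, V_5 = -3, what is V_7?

Under do(V_4 = 0, V_5 = -3), each intervened variable's structural equation is replaced by its fixed value.
V_6 = -V_1 + 3·V_5 + 5  [with V_1=1, V_5=-3]  = -5
V_7 = 2·V_6 + 1  [with V_6=-5]  = -9

-9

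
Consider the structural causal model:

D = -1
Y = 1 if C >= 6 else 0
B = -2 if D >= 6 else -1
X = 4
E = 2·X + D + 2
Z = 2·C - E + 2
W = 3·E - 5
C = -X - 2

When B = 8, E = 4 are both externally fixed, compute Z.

The joint intervention fixes B = 8, E = 4, removing each variable's own equation.
C = -X - 2  [with X=4]  = -6
Z = 2·C - E + 2  [with C=-6, E=4]  = -14

-14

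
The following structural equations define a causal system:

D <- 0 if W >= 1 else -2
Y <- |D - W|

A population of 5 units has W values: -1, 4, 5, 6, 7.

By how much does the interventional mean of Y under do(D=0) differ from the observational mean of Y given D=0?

do(D=0) breaks D's dependence on W. With D=0 fixed, Y across the units is 1, 4, 5, 6, 7, mean 4.6.
Observing D=0 restricts to units where D's equation naturally yields 0: W ∈ {4, 5, 6, 7}. In that subpopulation Y = 4, 5, 6, 7, mean 5.5.
Difference = 4.6 − 5.5 = -0.9.

-0.9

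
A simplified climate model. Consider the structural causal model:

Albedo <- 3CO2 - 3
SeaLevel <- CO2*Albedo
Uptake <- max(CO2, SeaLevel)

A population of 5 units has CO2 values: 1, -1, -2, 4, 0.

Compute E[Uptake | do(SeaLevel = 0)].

The intervention sets SeaLevel=0 in all 5 units regardless of CO2. Recomputing Uptake per unit gives 1, 0, 0, 4, 0; average 1.

1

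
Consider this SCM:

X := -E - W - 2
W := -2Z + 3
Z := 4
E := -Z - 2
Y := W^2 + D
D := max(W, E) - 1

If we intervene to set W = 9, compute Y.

Under do(W=9), the mechanism W := -2Z + 3 is discarded; W is fixed at 9.
E = -Z - 2  [with Z=4]  = -6
D = max(W, E) - 1  [with W=9, E=-6]  = 8
Y = W^2 + D  [with W=9, D=8]  = 89

89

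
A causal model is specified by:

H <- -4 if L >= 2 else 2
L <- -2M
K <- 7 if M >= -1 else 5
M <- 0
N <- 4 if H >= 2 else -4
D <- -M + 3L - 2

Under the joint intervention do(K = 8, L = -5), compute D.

Setting K = 8, L = -5 by intervention discards those variables' equations.
D = -M + 3L - 2  [with M=0, L=-5]  = -17

-17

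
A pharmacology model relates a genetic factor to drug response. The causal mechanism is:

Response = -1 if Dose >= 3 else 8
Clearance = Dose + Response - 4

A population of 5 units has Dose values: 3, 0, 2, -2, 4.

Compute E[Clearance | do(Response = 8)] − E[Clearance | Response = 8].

1.4

do(Response=8) breaks Response's dependence on Dose. With Response=8 fixed, Clearance across the units is 7, 4, 6, 2, 8, mean 5.4.
Observing Response=8 restricts to units where Response's equation naturally yields 8: Dose ∈ {0, 2, -2}. In that subpopulation Clearance = 4, 6, 2, mean 4.
Difference = 5.4 − 4 = 1.4.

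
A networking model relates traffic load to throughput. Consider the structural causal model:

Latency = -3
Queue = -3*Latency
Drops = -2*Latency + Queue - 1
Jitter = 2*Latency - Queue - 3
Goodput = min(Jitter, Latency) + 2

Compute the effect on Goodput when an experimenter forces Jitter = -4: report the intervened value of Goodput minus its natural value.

14

Intervening sets Jitter = -4 and removes its equation (Jitter = 2*Latency - Queue - 3).
Goodput = min(Jitter, Latency) + 2  [with Jitter=-4, Latency=-3]  = -2
Without intervention: Queue = -3*Latency  [with Latency=-3]  = 9; Jitter = 2*Latency - Queue - 3  [with Latency=-3, Queue=9]  = -18; Goodput = min(Jitter, Latency) + 2  [with Jitter=-18, Latency=-3]  = -16.
Change = -2 − (-16) = 14.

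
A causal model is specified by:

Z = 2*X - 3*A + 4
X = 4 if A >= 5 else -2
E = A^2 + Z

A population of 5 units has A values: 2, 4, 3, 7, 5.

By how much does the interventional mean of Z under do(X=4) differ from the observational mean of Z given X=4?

Under do(X=4), X's equation is replaced by X=4 for every unit. Per-unit Z: 6, 0, 3, -9, -3. Mean = -0.6.
Observing X=4 restricts to units where X's equation naturally yields 4: A ∈ {7, 5}. In that subpopulation Z = -9, -3, mean -6.
Difference = -0.6 − (-6) = 5.4.

5.4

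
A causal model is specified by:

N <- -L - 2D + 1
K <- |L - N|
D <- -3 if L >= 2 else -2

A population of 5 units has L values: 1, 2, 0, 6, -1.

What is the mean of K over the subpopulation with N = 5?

4

Conditioning on N=5 selects the 2 unit(s) with L ∈ {2, 0}. Their K values: 3, 5. Mean = 4.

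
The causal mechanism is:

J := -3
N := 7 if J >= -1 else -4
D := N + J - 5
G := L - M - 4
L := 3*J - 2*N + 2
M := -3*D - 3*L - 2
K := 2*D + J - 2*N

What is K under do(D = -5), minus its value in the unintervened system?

14

The intervention breaks the incoming arrows to D: D := N + J - 5 no longer applies, and D = -5.
N = 7 if J >= -1 else -4  [with J=-3]  = -4
K = 2*D + J - 2*N  [with D=-5, J=-3, N=-4]  = -5
Without intervention: N = 7 if J >= -1 else -4  [with J=-3]  = -4; D = N + J - 5  [with N=-4, J=-3]  = -12; K = 2*D + J - 2*N  [with D=-12, J=-3, N=-4]  = -19.
Change = -5 − (-19) = 14.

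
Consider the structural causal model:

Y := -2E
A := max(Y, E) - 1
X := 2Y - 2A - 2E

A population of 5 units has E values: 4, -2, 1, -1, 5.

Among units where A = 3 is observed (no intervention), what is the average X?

-12

Conditioning on A=3 selects the 2 unit(s) with E ∈ {4, -2}. Their X values: -30, 6. Mean = -12.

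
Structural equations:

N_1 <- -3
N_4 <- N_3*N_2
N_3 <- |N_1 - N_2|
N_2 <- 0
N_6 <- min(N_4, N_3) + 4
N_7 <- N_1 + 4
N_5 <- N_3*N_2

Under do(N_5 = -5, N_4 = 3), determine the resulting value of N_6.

7

Setting N_5 = -5, N_4 = 3 by intervention discards those variables' equations.
N_3 = |N_1 - N_2|  [with N_1=-3, N_2=0]  = 3
N_6 = min(N_4, N_3) + 4  [with N_4=3, N_3=3]  = 7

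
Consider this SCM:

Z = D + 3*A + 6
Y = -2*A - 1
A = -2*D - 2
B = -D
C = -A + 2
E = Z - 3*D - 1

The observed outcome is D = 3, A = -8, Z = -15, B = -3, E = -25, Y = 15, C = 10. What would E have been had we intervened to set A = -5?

-16

do(A=-5) replaces the equation A = -2*D - 2 with the constant A = -5.
Z = D + 3*A + 6  [with D=3, A=-5]  = -6
E = Z - 3*D - 1  [with Z=-6, D=3]  = -16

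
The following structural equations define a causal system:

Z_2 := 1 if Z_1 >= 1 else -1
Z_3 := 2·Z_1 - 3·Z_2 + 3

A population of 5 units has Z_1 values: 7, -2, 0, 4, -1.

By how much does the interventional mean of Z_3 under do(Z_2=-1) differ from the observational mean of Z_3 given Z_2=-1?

5.2

do(Z_2=-1) breaks Z_2's dependence on Z_1. With Z_2=-1 fixed, Z_3 across the units is 20, 2, 6, 14, 4, mean 9.2.
Conditioning on Z_2=-1 selects the 3 unit(s) with Z_1 ∈ {-2, 0, -1}. Their Z_3 values: 2, 6, 4. Mean = 4.
Difference = 9.2 − 4 = 5.2.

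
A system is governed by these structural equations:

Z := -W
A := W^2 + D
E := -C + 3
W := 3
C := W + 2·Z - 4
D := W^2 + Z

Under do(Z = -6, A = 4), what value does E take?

Setting Z = -6, A = 4 by intervention discards those variables' equations.
C = W + 2·Z - 4  [with W=3, Z=-6]  = -13
E = -C + 3  [with C=-13]  = 16

16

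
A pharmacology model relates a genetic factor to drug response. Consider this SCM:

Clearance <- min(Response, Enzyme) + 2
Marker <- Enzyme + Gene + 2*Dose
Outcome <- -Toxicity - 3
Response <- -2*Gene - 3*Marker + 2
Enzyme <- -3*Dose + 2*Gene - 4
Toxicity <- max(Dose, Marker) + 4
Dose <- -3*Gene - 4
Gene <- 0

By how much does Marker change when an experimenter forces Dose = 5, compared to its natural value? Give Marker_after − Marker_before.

-9

Under do(Dose=5), the mechanism Dose <- -3*Gene - 4 is discarded; Dose is fixed at 5.
Enzyme = -3*Dose + 2*Gene - 4  [with Dose=5, Gene=0]  = -19
Marker = Enzyme + Gene + 2*Dose  [with Enzyme=-19, Gene=0, Dose=5]  = -9
Without intervention: Dose = -3*Gene - 4  [with Gene=0]  = -4; Enzyme = -3*Dose + 2*Gene - 4  [with Dose=-4, Gene=0]  = 8; Marker = Enzyme + Gene + 2*Dose  [with Enzyme=8, Gene=0, Dose=-4]  = 0.
Change = -9 − 0 = -9.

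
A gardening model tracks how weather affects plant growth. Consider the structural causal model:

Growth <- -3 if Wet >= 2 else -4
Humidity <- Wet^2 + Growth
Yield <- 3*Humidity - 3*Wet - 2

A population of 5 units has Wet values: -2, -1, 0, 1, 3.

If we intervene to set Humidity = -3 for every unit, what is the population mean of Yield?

-11.6

do(Humidity=-3) breaks Humidity's dependence on Wet. With Humidity=-3 fixed, Yield across the units is -5, -8, -11, -14, -20, mean -11.6.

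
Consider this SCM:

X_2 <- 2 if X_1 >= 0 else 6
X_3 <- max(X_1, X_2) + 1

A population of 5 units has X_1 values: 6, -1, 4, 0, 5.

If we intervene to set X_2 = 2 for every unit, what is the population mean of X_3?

The intervention sets X_2=2 in all 5 units regardless of X_1. Recomputing X_3 per unit gives 7, 3, 5, 3, 6; average 4.8.

4.8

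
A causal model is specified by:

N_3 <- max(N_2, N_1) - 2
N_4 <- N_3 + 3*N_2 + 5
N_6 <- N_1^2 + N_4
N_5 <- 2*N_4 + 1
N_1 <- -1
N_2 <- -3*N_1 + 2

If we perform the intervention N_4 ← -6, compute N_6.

Under do(N_4=-6), the mechanism N_4 <- N_3 + 3*N_2 + 5 is discarded; N_4 is fixed at -6.
N_6 = N_1^2 + N_4  [with N_1=-1, N_4=-6]  = -5

-5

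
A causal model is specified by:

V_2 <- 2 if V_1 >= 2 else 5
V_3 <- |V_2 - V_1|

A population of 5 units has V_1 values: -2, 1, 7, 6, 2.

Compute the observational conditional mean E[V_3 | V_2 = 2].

Conditioning on V_2=2 selects the 3 unit(s) with V_1 ∈ {7, 6, 2}. Their V_3 values: 5, 4, 0. Mean = 3.

3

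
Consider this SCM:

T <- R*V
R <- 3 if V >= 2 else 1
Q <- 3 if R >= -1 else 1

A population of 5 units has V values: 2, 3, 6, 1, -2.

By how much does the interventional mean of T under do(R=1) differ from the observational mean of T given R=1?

2.5

Under do(R=1), R's equation is replaced by R=1 for every unit. Per-unit T: 2, 3, 6, 1, -2. Mean = 2.
E[T|R=1] averages over only the 2 units with R=1 (V = 1, -2): T = 1, -2, mean -0.5.
Difference = 2 − (-0.5) = 2.5.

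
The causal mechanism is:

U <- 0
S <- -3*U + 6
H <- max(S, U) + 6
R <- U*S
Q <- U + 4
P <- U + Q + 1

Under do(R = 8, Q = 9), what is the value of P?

10

The joint intervention fixes R = 8, Q = 9, removing each variable's own equation.
P = U + Q + 1  [with U=0, Q=9]  = 10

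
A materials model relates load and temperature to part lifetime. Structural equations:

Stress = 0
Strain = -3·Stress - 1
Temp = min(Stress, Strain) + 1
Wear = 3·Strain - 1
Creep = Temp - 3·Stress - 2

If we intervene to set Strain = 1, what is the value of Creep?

Under do(Strain=1), the mechanism Strain = -3·Stress - 1 is discarded; Strain is fixed at 1.
Temp = min(Stress, Strain) + 1  [with Stress=0, Strain=1]  = 1
Creep = Temp - 3·Stress - 2  [with Temp=1, Stress=0]  = -1

-1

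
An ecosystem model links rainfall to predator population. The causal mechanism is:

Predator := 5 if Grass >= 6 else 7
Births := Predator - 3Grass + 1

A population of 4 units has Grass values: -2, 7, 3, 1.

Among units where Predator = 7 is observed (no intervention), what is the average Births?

6

Conditioning on Predator=7 selects the 3 unit(s) with Grass ∈ {-2, 3, 1}. Their Births values: 14, -1, 5. Mean = 6.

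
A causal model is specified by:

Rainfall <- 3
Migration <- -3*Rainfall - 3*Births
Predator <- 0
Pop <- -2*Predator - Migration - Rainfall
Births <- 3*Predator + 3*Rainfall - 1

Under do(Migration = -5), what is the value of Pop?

2

Intervening sets Migration = -5 and removes its equation (Migration <- -3*Rainfall - 3*Births).
Pop = -2*Predator - Migration - Rainfall  [with Predator=0, Migration=-5, Rainfall=3]  = 2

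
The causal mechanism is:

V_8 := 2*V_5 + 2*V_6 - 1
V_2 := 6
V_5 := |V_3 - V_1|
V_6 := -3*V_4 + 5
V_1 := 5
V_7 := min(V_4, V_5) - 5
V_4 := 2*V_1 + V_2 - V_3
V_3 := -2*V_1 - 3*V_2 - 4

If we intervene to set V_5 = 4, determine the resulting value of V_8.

-271

do(V_5=4) replaces the equation V_5 := |V_3 - V_1| with the constant V_5 = 4.
V_3 = -2*V_1 - 3*V_2 - 4  [with V_1=5, V_2=6]  = -32
V_4 = 2*V_1 + V_2 - V_3  [with V_1=5, V_2=6, V_3=-32]  = 48
V_6 = -3*V_4 + 5  [with V_4=48]  = -139
V_8 = 2*V_5 + 2*V_6 - 1  [with V_5=4, V_6=-139]  = -271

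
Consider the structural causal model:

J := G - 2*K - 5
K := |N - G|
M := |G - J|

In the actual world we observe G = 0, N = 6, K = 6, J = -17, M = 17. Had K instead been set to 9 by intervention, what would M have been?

23

do(K=9) replaces the equation K := |N - G| with the constant K = 9.
J = G - 2*K - 5  [with G=0, K=9]  = -23
M = |G - J|  [with G=0, J=-23]  = 23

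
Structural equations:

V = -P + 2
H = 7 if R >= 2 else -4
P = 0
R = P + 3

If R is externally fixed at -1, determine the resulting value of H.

-4

Under do(R=-1), the mechanism R = P + 3 is discarded; R is fixed at -1.
H = 7 if R >= 2 else -4  [with R=-1]  = -4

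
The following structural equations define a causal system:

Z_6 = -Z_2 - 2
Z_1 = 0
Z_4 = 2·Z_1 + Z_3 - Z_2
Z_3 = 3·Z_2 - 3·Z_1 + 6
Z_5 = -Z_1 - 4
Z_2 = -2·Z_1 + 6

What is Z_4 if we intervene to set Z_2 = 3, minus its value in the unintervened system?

-6

Under do(Z_2=3), the mechanism Z_2 = -2·Z_1 + 6 is discarded; Z_2 is fixed at 3.
Z_3 = 3·Z_2 - 3·Z_1 + 6  [with Z_2=3, Z_1=0]  = 15
Z_4 = 2·Z_1 + Z_3 - Z_2  [with Z_1=0, Z_3=15, Z_2=3]  = 12
Without intervention: Z_2 = -2·Z_1 + 6  [with Z_1=0]  = 6; Z_3 = 3·Z_2 - 3·Z_1 + 6  [with Z_2=6, Z_1=0]  = 24; Z_4 = 2·Z_1 + Z_3 - Z_2  [with Z_1=0, Z_3=24, Z_2=6]  = 18.
Change = 12 − 18 = -6.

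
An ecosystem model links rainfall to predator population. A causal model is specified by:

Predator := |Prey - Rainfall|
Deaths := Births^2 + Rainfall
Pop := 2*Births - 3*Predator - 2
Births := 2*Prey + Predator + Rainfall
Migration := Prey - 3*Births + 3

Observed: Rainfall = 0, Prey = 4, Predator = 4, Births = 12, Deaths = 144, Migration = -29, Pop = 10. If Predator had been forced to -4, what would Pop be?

The intervention breaks the incoming arrows to Predator: Predator := |Prey - Rainfall| no longer applies, and Predator = -4.
Births = 2*Prey + Predator + Rainfall  [with Prey=4, Predator=-4, Rainfall=0]  = 4
Pop = 2*Births - 3*Predator - 2  [with Births=4, Predator=-4]  = 18

18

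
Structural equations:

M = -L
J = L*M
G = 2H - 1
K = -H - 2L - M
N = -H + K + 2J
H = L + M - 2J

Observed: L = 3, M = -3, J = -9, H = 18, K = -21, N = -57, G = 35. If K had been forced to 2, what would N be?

-34

The intervention breaks the incoming arrows to K: K = -H - 2L - M no longer applies, and K = 2.
M = -L  [with L=3]  = -3
J = L*M  [with L=3, M=-3]  = -9
H = L + M - 2J  [with L=3, M=-3, J=-9]  = 18
N = -H + K + 2J  [with H=18, K=2, J=-9]  = -34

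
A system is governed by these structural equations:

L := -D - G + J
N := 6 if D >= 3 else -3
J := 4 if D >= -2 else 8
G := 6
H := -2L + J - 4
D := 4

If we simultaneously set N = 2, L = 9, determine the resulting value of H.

Setting N = 2, L = 9 by intervention discards those variables' equations.
J = 4 if D >= -2 else 8  [with D=4]  = 4
H = -2L + J - 4  [with L=9, J=4]  = -18

-18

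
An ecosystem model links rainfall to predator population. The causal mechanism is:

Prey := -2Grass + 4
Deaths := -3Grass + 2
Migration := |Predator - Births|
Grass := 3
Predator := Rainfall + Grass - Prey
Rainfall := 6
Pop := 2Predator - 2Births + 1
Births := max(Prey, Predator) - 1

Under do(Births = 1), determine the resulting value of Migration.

Under do(Births=1), the mechanism Births := max(Prey, Predator) - 1 is discarded; Births is fixed at 1.
Prey = -2Grass + 4  [with Grass=3]  = -2
Predator = Rainfall + Grass - Prey  [with Rainfall=6, Grass=3, Prey=-2]  = 11
Migration = |Predator - Births|  [with Predator=11, Births=1]  = 10

10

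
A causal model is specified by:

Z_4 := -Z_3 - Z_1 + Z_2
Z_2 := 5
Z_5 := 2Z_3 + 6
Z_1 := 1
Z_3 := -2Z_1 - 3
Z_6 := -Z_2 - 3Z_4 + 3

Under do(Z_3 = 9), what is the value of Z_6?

The intervention breaks the incoming arrows to Z_3: Z_3 := -2Z_1 - 3 no longer applies, and Z_3 = 9.
Z_4 = -Z_3 - Z_1 + Z_2  [with Z_3=9, Z_1=1, Z_2=5]  = -5
Z_6 = -Z_2 - 3Z_4 + 3  [with Z_2=5, Z_4=-5]  = 13

13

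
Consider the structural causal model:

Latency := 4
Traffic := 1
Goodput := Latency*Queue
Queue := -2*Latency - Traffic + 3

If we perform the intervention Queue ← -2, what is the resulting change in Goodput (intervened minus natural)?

The intervention breaks the incoming arrows to Queue: Queue := -2*Latency - Traffic + 3 no longer applies, and Queue = -2.
Goodput = Latency*Queue  [with Latency=4, Queue=-2]  = -8
Without intervention: Queue = -2*Latency - Traffic + 3  [with Latency=4, Traffic=1]  = -6; Goodput = Latency*Queue  [with Latency=4, Queue=-6]  = -24.
Change = -8 − (-24) = 16.

16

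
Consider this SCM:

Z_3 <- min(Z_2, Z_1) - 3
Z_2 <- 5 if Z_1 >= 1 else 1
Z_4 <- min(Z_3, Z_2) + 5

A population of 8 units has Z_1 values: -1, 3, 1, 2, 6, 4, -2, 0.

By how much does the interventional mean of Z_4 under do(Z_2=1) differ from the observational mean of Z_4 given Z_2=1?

1.25

Every unit gets Z_2=1 under the intervention. Z_4 values become 1, 3, 3, 3, 3, 3, 0, 2; E[Z_4|do(Z_2=1)] = 2.25.
Conditioning on Z_2=1 selects the 3 unit(s) with Z_1 ∈ {-1, -2, 0}. Their Z_4 values: 1, 0, 2. Mean = 1.
Difference = 2.25 − 1 = 1.25.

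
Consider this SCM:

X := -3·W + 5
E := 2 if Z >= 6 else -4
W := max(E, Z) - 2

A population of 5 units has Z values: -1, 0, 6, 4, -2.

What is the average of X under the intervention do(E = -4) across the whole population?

The intervention sets E=-4 in all 5 units regardless of Z. Recomputing X per unit gives 14, 11, -7, -1, 17; average 6.8.

6.8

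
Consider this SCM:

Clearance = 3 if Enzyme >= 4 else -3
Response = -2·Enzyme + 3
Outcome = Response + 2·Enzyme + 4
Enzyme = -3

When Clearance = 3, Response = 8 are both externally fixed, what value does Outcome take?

6

The joint intervention fixes Clearance = 3, Response = 8, removing each variable's own equation.
Outcome = Response + 2·Enzyme + 4  [with Response=8, Enzyme=-3]  = 6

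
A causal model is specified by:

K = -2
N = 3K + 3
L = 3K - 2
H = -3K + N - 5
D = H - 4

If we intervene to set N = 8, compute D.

5

do(N=8) replaces the equation N = 3K + 3 with the constant N = 8.
H = -3K + N - 5  [with K=-2, N=8]  = 9
D = H - 4  [with H=9]  = 5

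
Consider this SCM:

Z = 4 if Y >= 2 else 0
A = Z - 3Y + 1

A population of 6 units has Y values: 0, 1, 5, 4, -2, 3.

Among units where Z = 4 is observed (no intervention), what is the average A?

-7

Conditioning on Z=4 selects the 3 unit(s) with Y ∈ {5, 4, 3}. Their A values: -10, -7, -4. Mean = -7.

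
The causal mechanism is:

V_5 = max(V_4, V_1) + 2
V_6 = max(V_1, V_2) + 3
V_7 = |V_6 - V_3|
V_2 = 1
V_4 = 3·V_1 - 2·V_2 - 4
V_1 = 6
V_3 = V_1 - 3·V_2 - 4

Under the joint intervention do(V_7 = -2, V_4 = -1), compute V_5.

8

Under do(V_7 = -2, V_4 = -1), each intervened variable's structural equation is replaced by its fixed value.
V_5 = max(V_4, V_1) + 2  [with V_4=-1, V_1=6]  = 8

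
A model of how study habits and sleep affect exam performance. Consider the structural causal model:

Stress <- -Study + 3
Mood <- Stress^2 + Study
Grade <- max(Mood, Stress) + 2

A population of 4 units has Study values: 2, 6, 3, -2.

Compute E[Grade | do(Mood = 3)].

Under do(Mood=3), Mood's equation is replaced by Mood=3 for every unit. Per-unit Grade: 5, 5, 5, 7. Mean = 5.5.

5.5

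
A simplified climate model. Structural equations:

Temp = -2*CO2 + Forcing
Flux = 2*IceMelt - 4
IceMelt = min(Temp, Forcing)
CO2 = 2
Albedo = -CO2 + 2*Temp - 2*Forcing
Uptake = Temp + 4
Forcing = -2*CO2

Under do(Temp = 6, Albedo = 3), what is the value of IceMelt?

-4

The joint intervention fixes Temp = 6, Albedo = 3, removing each variable's own equation.
Forcing = -2*CO2  [with CO2=2]  = -4
IceMelt = min(Temp, Forcing)  [with Temp=6, Forcing=-4]  = -4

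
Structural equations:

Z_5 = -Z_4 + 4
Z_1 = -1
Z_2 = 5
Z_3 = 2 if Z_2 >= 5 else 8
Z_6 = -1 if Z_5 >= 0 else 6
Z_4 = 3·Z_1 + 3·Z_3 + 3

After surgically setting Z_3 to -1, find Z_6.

-1

The intervention breaks the incoming arrows to Z_3: Z_3 = 2 if Z_2 >= 5 else 8 no longer applies, and Z_3 = -1.
Z_4 = 3·Z_1 + 3·Z_3 + 3  [with Z_1=-1, Z_3=-1]  = -3
Z_5 = -Z_4 + 4  [with Z_4=-3]  = 7
Z_6 = -1 if Z_5 >= 0 else 6  [with Z_5=7]  = -1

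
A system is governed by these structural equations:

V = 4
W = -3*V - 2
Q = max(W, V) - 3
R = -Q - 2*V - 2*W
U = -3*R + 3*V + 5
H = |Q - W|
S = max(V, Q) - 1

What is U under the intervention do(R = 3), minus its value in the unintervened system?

Intervening sets R = 3 and removes its equation (R = -Q - 2*V - 2*W).
U = -3*R + 3*V + 5  [with R=3, V=4]  = 8
Without intervention: W = -3*V - 2  [with V=4]  = -14; Q = max(W, V) - 3  [with W=-14, V=4]  = 1; R = -Q - 2*V - 2*W  [with Q=1, V=4, W=-14]  = 19; U = -3*R + 3*V + 5  [with R=19, V=4]  = -40.
Change = 8 − (-40) = 48.

48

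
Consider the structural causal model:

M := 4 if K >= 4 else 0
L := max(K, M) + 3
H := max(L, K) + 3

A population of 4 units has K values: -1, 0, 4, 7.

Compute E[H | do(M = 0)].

8.75

Under do(M=0), M's equation is replaced by M=0 for every unit. Per-unit H: 6, 6, 10, 13. Mean = 8.75.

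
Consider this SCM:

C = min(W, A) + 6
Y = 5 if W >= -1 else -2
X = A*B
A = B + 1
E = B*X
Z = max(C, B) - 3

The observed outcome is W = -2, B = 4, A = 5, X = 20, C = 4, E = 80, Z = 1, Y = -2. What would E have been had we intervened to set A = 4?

The intervention breaks the incoming arrows to A: A = B + 1 no longer applies, and A = 4.
X = A*B  [with A=4, B=4]  = 16
E = B*X  [with B=4, X=16]  = 64

64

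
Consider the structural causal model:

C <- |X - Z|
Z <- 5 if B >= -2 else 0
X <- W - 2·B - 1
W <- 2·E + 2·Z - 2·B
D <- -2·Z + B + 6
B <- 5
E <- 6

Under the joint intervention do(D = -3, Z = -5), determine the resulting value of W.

Under do(D = -3, Z = -5), each intervened variable's structural equation is replaced by its fixed value.
W = 2·E + 2·Z - 2·B  [with E=6, Z=-5, B=5]  = -8

-8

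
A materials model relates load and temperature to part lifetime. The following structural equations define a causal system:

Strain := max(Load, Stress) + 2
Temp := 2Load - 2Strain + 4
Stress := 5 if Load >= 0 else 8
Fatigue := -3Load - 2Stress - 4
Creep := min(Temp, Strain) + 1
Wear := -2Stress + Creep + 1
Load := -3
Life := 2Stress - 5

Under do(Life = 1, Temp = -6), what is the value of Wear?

The joint intervention fixes Life = 1, Temp = -6, removing each variable's own equation.
Stress = 5 if Load >= 0 else 8  [with Load=-3]  = 8
Strain = max(Load, Stress) + 2  [with Load=-3, Stress=8]  = 10
Creep = min(Temp, Strain) + 1  [with Temp=-6, Strain=10]  = -5
Wear = -2Stress + Creep + 1  [with Stress=8, Creep=-5]  = -20

-20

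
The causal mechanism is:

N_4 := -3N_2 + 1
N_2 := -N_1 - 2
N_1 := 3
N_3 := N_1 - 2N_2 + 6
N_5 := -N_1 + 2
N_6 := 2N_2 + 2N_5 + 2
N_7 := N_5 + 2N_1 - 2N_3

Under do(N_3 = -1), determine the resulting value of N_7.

The intervention breaks the incoming arrows to N_3: N_3 := N_1 - 2N_2 + 6 no longer applies, and N_3 = -1.
N_5 = -N_1 + 2  [with N_1=3]  = -1
N_7 = N_5 + 2N_1 - 2N_3  [with N_5=-1, N_1=3, N_3=-1]  = 7

7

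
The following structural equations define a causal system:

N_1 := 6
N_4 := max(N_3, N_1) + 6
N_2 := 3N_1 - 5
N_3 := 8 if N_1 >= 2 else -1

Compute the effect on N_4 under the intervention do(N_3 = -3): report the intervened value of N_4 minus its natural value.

The intervention breaks the incoming arrows to N_3: N_3 := 8 if N_1 >= 2 else -1 no longer applies, and N_3 = -3.
N_4 = max(N_3, N_1) + 6  [with N_3=-3, N_1=6]  = 12
Without intervention: N_3 = 8 if N_1 >= 2 else -1  [with N_1=6]  = 8; N_4 = max(N_3, N_1) + 6  [with N_3=8, N_1=6]  = 14.
Change = 12 − 14 = -2.

-2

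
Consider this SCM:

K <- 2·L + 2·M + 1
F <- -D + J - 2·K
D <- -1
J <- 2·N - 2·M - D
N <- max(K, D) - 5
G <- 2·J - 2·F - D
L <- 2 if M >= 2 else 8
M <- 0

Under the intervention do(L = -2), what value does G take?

-13

The intervention breaks the incoming arrows to L: L <- 2 if M >= 2 else 8 no longer applies, and L = -2.
K = 2·L + 2·M + 1  [with L=-2, M=0]  = -3
N = max(K, D) - 5  [with K=-3, D=-1]  = -6
J = 2·N - 2·M - D  [with N=-6, M=0, D=-1]  = -11
F = -D + J - 2·K  [with D=-1, J=-11, K=-3]  = -4
G = 2·J - 2·F - D  [with J=-11, F=-4, D=-1]  = -13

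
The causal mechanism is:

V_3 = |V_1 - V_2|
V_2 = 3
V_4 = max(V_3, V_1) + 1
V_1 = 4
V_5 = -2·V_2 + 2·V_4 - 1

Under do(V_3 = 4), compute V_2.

3

Under do(V_3=4), the mechanism V_3 = |V_1 - V_2| is discarded; V_3 is fixed at 4.
Since V_2 is not a descendant of the intervened variable, it is unaffected.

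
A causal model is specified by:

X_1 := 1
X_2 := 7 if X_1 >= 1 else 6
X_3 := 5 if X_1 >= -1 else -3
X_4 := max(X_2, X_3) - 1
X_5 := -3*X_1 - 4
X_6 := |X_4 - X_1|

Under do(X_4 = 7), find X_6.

Under do(X_4=7), the mechanism X_4 := max(X_2, X_3) - 1 is discarded; X_4 is fixed at 7.
X_6 = |X_4 - X_1|  [with X_4=7, X_1=1]  = 6

6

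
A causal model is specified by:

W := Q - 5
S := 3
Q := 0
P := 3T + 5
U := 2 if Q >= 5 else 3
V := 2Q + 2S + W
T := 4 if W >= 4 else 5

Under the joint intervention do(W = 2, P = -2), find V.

8

The joint intervention fixes W = 2, P = -2, removing each variable's own equation.
V = 2Q + 2S + W  [with Q=0, S=3, W=2]  = 8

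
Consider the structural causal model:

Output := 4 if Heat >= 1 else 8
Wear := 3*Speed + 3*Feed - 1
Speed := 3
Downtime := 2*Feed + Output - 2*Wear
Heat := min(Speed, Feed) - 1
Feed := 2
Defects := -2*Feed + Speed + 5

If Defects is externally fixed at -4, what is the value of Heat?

do(Defects=-4) replaces the equation Defects := -2*Feed + Speed + 5 with the constant Defects = -4.
Heat is not downstream of the intervention, so its value is determined by the original equations.
Heat = min(Speed, Feed) - 1  [with Speed=3, Feed=2]  = 1

1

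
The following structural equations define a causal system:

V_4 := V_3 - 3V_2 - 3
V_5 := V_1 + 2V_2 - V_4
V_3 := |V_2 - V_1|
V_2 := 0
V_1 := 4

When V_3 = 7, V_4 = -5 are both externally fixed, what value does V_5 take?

9

Setting V_3 = 7, V_4 = -5 by intervention discards those variables' equations.
V_5 = V_1 + 2V_2 - V_4  [with V_1=4, V_2=0, V_4=-5]  = 9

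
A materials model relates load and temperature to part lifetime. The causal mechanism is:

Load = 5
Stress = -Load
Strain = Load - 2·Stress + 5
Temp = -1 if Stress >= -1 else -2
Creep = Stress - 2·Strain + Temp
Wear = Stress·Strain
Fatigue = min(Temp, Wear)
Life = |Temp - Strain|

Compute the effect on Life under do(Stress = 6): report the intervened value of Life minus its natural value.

-21

do(Stress=6) replaces the equation Stress = -Load with the constant Stress = 6.
Strain = Load - 2·Stress + 5  [with Load=5, Stress=6]  = -2
Temp = -1 if Stress >= -1 else -2  [with Stress=6]  = -1
Life = |Temp - Strain|  [with Temp=-1, Strain=-2]  = 1
Without intervention: Stress = -Load  [with Load=5]  = -5; Strain = Load - 2·Stress + 5  [with Load=5, Stress=-5]  = 20; Temp = -1 if Stress >= -1 else -2  [with Stress=-5]  = -2; Life = |Temp - Strain|  [with Temp=-2, Strain=20]  = 22.
Change = 1 − 22 = -21.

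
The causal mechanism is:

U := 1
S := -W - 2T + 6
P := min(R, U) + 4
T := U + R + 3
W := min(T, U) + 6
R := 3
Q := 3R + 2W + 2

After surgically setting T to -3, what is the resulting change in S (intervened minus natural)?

24

do(T=-3) replaces the equation T := U + R + 3 with the constant T = -3.
W = min(T, U) + 6  [with T=-3, U=1]  = 3
S = -W - 2T + 6  [with W=3, T=-3]  = 9
Without intervention: T = U + R + 3  [with U=1, R=3]  = 7; W = min(T, U) + 6  [with T=7, U=1]  = 7; S = -W - 2T + 6  [with W=7, T=7]  = -15.
Change = 9 − (-15) = 24.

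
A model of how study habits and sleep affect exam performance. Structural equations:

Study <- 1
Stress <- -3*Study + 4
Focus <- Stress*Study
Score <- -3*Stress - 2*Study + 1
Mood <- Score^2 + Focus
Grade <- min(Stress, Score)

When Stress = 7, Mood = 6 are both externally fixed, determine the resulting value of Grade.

Setting Stress = 7, Mood = 6 by intervention discards those variables' equations.
Score = -3*Stress - 2*Study + 1  [with Stress=7, Study=1]  = -22
Grade = min(Stress, Score)  [with Stress=7, Score=-22]  = -22

-22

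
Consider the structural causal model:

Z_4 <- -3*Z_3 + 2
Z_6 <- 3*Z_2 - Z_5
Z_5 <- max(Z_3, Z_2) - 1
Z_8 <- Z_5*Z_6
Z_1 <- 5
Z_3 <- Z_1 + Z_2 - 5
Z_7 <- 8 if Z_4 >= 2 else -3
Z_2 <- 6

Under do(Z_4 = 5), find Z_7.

8

The intervention breaks the incoming arrows to Z_4: Z_4 <- -3*Z_3 + 2 no longer applies, and Z_4 = 5.
Z_7 = 8 if Z_4 >= 2 else -3  [with Z_4=5]  = 8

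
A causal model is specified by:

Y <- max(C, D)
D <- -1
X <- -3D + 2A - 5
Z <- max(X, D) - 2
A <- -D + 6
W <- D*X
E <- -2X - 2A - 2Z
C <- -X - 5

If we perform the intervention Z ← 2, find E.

The intervention breaks the incoming arrows to Z: Z <- max(X, D) - 2 no longer applies, and Z = 2.
A = -D + 6  [with D=-1]  = 7
X = -3D + 2A - 5  [with D=-1, A=7]  = 12
E = -2X - 2A - 2Z  [with X=12, A=7, Z=2]  = -42

-42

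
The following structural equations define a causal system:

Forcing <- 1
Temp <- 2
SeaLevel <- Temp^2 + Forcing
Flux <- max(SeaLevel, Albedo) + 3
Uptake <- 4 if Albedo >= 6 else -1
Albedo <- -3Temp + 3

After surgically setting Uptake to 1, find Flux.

do(Uptake=1) replaces the equation Uptake <- 4 if Albedo >= 6 else -1 with the constant Uptake = 1.
Since Flux is not a descendant of the intervened variable, it is unaffected.
Albedo = -3Temp + 3  [with Temp=2]  = -3
SeaLevel = Temp^2 + Forcing  [with Temp=2, Forcing=1]  = 5
Flux = max(SeaLevel, Albedo) + 3  [with SeaLevel=5, Albedo=-3]  = 8

8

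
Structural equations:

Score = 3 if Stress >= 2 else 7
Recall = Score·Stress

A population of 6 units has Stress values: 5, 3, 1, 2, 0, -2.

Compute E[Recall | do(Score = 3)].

4.5

Under do(Score=3), Score's equation is replaced by Score=3 for every unit. Per-unit Recall: 15, 9, 3, 6, 0, -6. Mean = 4.5.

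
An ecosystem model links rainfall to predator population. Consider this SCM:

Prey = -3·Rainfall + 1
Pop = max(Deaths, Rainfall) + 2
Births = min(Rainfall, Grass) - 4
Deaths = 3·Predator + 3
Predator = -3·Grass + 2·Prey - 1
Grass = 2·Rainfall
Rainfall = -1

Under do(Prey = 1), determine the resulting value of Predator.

7

The intervention breaks the incoming arrows to Prey: Prey = -3·Rainfall + 1 no longer applies, and Prey = 1.
Grass = 2·Rainfall  [with Rainfall=-1]  = -2
Predator = -3·Grass + 2·Prey - 1  [with Grass=-2, Prey=1]  = 7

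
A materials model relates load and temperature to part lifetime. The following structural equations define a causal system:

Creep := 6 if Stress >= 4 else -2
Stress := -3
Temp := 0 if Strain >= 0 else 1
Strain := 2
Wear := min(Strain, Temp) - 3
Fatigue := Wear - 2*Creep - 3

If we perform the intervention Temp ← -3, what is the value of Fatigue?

The intervention breaks the incoming arrows to Temp: Temp := 0 if Strain >= 0 else 1 no longer applies, and Temp = -3.
Creep = 6 if Stress >= 4 else -2  [with Stress=-3]  = -2
Wear = min(Strain, Temp) - 3  [with Strain=2, Temp=-3]  = -6
Fatigue = Wear - 2*Creep - 3  [with Wear=-6, Creep=-2]  = -5

-5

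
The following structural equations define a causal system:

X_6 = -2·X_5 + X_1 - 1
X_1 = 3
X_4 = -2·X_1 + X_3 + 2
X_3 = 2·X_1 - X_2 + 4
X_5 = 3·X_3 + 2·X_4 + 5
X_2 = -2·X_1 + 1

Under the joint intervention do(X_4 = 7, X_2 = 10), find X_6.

The joint intervention fixes X_4 = 7, X_2 = 10, removing each variable's own equation.
X_3 = 2·X_1 - X_2 + 4  [with X_1=3, X_2=10]  = 0
X_5 = 3·X_3 + 2·X_4 + 5  [with X_3=0, X_4=7]  = 19
X_6 = -2·X_5 + X_1 - 1  [with X_5=19, X_1=3]  = -36

-36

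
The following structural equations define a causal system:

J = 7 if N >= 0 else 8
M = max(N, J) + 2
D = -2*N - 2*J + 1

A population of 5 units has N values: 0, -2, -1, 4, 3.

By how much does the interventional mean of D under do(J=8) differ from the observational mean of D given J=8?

-4.6

do(J=8) breaks J's dependence on N. With J=8 fixed, D across the units is -15, -11, -13, -23, -21, mean -16.6.
Conditioning on J=8 selects the 2 unit(s) with N ∈ {-2, -1}. Their D values: -11, -13. Mean = -12.
Difference = -16.6 − (-12) = -4.6.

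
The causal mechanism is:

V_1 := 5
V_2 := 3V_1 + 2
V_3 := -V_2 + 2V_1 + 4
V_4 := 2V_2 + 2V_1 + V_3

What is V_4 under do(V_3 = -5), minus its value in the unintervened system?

-2

The intervention breaks the incoming arrows to V_3: V_3 := -V_2 + 2V_1 + 4 no longer applies, and V_3 = -5.
V_2 = 3V_1 + 2  [with V_1=5]  = 17
V_4 = 2V_2 + 2V_1 + V_3  [with V_2=17, V_1=5, V_3=-5]  = 39
Without intervention: V_2 = 3V_1 + 2  [with V_1=5]  = 17; V_3 = -V_2 + 2V_1 + 4  [with V_2=17, V_1=5]  = -3; V_4 = 2V_2 + 2V_1 + V_3  [with V_2=17, V_1=5, V_3=-3]  = 41.
Change = 39 − 41 = -2.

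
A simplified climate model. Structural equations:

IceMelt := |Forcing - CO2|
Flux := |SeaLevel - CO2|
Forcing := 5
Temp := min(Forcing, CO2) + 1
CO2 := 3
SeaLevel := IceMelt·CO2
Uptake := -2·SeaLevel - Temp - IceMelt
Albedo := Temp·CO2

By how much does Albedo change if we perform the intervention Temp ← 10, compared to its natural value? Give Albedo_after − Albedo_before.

do(Temp=10) replaces the equation Temp := min(Forcing, CO2) + 1 with the constant Temp = 10.
Albedo = Temp·CO2  [with Temp=10, CO2=3]  = 30
Without intervention: Temp = min(Forcing, CO2) + 1  [with Forcing=5, CO2=3]  = 4; Albedo = Temp·CO2  [with Temp=4, CO2=3]  = 12.
Change = 30 − 12 = 18.

18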